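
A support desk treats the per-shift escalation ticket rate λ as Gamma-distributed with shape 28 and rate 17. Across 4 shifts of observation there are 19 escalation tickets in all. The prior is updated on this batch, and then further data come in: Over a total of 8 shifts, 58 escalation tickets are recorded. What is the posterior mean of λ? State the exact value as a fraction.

Total count 19 over total exposure 4 shifts.
After the first batch: Gamma(28 + 19, 17 + 4) = Gamma(47, 21).
Total count 58 over total exposure 8 shifts.
After the second batch: Gamma(47 + 58, 21 + 8) = Gamma(105, 29).
Posterior mean = α'/β' = 105/29.

105/29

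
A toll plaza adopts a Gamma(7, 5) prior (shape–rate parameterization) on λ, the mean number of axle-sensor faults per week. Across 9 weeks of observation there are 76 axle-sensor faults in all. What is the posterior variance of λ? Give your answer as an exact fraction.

83/196

Total count 76 over total exposure 9 weeks.
Gamma(α, β) with Poisson data over total exposure Σt gives posterior Gamma(α+Σx, β+Σt) = Gamma(83, 14).
Posterior variance = α'/β'² = 83/196.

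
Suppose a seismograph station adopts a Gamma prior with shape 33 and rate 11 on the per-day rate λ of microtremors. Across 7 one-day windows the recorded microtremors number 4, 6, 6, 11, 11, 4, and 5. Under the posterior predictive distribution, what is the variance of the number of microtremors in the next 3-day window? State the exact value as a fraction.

140/9

Total count: 4 + 6 + 6 + 11 + 11 + 4 + 5 = 47.
Total exposure: 7 days.
Gamma(α, β) with Poisson data over total exposure Σt gives posterior Gamma(α+Σx, β+Σt) = Gamma(80, 18).
The posterior predictive for a window of length T is Negative Binomial with variance T·α'·(β'+T)/β'² = 3·80·21/324 = 140/9.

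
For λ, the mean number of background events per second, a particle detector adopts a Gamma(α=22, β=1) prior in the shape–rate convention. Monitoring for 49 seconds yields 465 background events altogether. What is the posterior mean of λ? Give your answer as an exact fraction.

Total count 465 over total exposure 49 seconds.
By Gamma–Poisson conjugacy, the posterior is Gamma(α + Σx, β + Σt) = Gamma(22 + 465, 1 + 49) = Gamma(487, 50).
Posterior mean = α'/β' = 487/50.

487/50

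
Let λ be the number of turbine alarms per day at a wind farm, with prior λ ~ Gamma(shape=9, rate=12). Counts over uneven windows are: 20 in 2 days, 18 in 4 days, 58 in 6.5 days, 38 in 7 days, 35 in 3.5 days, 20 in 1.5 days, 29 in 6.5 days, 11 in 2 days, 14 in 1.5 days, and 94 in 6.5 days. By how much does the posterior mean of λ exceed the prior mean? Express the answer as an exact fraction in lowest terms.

1225/212

Total count: 20 + 18 + 58 + 38 + 35 + 20 + 29 + 11 + 14 + 94 = 337.
Total exposure: 2 + 4 + 6.5 + 7 + 3.5 + 1.5 + 6.5 + 2 + 1.5 + 6.5 = 41 days.
Conjugate update: add total count to the shape and total exposure to the rate, giving Gamma(346, 53).
Posterior mean = 346/53 = 346/53; prior mean = 9/12 = 3/4. Difference = 346/53 − 3/4 = 1225/212.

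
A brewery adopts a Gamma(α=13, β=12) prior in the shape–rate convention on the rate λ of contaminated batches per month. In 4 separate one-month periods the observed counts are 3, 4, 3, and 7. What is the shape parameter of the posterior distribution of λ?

30

Total count: 3 + 4 + 3 + 7 = 17.
Total exposure: 4 months.
Conjugate update: add total count to the shape and total exposure to the rate, giving Gamma(30, 16).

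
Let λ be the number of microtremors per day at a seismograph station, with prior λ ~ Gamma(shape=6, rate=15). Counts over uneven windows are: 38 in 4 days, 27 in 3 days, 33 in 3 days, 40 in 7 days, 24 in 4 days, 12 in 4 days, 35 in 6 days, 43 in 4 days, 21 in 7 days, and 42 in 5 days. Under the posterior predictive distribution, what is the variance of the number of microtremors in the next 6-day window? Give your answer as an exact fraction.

32742/961

Total count: 38 + 27 + 33 + 40 + 24 + 12 + 35 + 43 + 21 + 42 = 315.
Total exposure: 4 + 3 + 3 + 7 + 4 + 4 + 6 + 4 + 7 + 5 = 47 days.
Posterior: α' = 6 + 315 = 321, β' = 15 + 47 = 62.
The posterior predictive for a window of length T is Negative Binomial with variance T·α'·(β'+T)/β'² = 6·321·68/3844 = 32742/961.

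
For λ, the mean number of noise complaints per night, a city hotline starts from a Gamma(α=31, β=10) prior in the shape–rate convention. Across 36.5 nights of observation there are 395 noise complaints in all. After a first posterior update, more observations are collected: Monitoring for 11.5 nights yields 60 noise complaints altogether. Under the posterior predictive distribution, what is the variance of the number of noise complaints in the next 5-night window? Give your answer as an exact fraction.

76545/1682

Total count 395 over total exposure 36.5 nights.
After the first batch: Gamma(31 + 395, 10 + 36.5) = Gamma(426, 93/2).
Total count 60 over total exposure 11.5 nights.
After the second batch: Gamma(426 + 60, 93/2 + 11.5) = Gamma(486, 58).
The posterior predictive for a window of length T is Negative Binomial with variance T·α'·(β'+T)/β'² = 5·486·63/3364 = 76545/1682.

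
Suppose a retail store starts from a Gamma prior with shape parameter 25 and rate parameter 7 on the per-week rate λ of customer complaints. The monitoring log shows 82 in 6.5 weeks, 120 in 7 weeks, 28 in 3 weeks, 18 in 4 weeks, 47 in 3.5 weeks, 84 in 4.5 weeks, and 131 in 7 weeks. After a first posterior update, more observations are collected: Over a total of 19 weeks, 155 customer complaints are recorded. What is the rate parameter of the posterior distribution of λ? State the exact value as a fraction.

Total count: 82 + 120 + 28 + 18 + 47 + 84 + 131 = 510.
Total exposure: 6.5 + 7 + 3 + 4 + 3.5 + 4.5 + 7 = 35.5 weeks.
After the first batch: Gamma(25 + 510, 7 + 35.5) = Gamma(535, 85/2).
Total count 155 over total exposure 19 weeks.
After the second batch: Gamma(535 + 155, 85/2 + 19) = Gamma(690, 123/2).

123/2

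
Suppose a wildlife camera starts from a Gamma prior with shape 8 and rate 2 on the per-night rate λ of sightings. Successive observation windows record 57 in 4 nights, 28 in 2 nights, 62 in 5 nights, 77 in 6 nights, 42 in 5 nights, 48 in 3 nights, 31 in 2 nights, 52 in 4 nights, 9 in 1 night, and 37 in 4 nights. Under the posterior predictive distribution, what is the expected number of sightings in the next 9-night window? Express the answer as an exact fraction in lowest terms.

Total count: 57 + 28 + 62 + 77 + 42 + 48 + 31 + 52 + 9 + 37 = 443.
Total exposure: 4 + 2 + 5 + 6 + 5 + 3 + 2 + 4 + 1 + 4 = 36 nights.
By Gamma–Poisson conjugacy, the posterior is Gamma(α + Σx, β + Σt) = Gamma(8 + 443, 2 + 36) = Gamma(451, 38).
Predictive mean over a 9-night window = T·E[λ|data] = 9·451/38 = 4059/38.

4059/38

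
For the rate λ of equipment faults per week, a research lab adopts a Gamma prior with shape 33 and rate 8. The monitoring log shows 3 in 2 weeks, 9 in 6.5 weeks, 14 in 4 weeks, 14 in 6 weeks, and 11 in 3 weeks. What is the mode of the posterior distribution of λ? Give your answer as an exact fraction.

Total count: 3 + 9 + 14 + 14 + 11 = 51.
Total exposure: 2 + 6.5 + 4 + 6 + 3 = 21.5 weeks.
Posterior: α' = 33 + 51 = 84, β' = 8 + 21.5 = 59/2.
Posterior mode = (α'−1)/β' = 83/(59/2) = 166/59.

166/59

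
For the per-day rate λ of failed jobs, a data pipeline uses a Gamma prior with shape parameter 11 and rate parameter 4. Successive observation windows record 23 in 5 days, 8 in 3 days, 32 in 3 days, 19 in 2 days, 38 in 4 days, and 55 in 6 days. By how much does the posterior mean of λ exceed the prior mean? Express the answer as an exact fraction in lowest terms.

149/36

Total count: 23 + 8 + 32 + 19 + 38 + 55 = 175.
Total exposure: 5 + 3 + 3 + 2 + 4 + 6 = 23 days.
By Gamma–Poisson conjugacy, the posterior is Gamma(α + Σx, β + Σt) = Gamma(11 + 175, 4 + 23) = Gamma(186, 27).
Posterior mean = 186/27 = 62/9; prior mean = 11/4 = 11/4. Difference = 62/9 − 11/4 = 149/36.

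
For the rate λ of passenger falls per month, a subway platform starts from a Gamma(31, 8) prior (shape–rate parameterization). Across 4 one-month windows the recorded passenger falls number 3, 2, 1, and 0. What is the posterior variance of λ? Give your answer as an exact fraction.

37/144

Total count: 3 + 2 + 1 + 0 = 6.
Total exposure: 4 months.
Gamma(α, β) with Poisson data over total exposure Σt gives posterior Gamma(α+Σx, β+Σt) = Gamma(37, 12).
Posterior variance = α'/β'² = 37/144.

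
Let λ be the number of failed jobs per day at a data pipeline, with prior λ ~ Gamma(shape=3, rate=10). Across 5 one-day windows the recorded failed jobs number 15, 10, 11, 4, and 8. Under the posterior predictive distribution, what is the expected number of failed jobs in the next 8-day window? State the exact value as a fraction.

Total count: 15 + 10 + 11 + 4 + 8 = 48.
Total exposure: 5 days.
Posterior: α' = 3 + 48 = 51, β' = 10 + 5 = 15.
Predictive mean over an 8-day window = T·E[λ|data] = 8·51/15 = 136/5.

136/5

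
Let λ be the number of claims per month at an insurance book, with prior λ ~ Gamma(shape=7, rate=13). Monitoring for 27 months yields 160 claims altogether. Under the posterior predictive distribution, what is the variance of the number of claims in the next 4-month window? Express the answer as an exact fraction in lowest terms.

1837/100

Total count 160 over total exposure 27 months.
Gamma(α, β) with Poisson data over total exposure Σt gives posterior Gamma(α+Σx, β+Σt) = Gamma(167, 40).
The posterior predictive for a window of length T is Negative Binomial with variance T·α'·(β'+T)/β'² = 4·167·44/1600 = 1837/100.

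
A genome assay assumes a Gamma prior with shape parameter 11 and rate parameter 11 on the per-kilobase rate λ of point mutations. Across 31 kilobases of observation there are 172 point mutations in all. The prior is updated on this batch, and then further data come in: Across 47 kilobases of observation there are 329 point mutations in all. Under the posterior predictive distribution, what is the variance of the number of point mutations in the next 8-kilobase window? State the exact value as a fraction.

Total count 172 over total exposure 31 kilobases.
After the first batch: Gamma(11 + 172, 11 + 31) = Gamma(183, 42).
Total count 329 over total exposure 47 kilobases.
After the second batch: Gamma(183 + 329, 42 + 47) = Gamma(512, 89).
The posterior predictive for a window of length T is Negative Binomial with variance T·α'·(β'+T)/β'² = 8·512·97/7921 = 397312/7921.

397312/7921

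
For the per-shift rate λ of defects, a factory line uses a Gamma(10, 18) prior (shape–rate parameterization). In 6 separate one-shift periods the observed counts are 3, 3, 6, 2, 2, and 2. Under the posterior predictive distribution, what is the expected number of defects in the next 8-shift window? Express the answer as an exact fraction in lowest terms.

Total count: 3 + 3 + 6 + 2 + 2 + 2 = 18.
Total exposure: 6 shifts.
By Gamma–Poisson conjugacy, the posterior is Gamma(α + Σx, β + Σt) = Gamma(10 + 18, 18 + 6) = Gamma(28, 24).
Predictive mean over an 8-shift window = T·E[λ|data] = 8·28/24 = 28/3.

28/3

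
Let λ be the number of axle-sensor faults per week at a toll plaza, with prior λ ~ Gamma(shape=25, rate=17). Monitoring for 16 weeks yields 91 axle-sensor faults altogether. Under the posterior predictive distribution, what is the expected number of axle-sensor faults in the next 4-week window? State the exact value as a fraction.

Total count 91 over total exposure 16 weeks.
Conjugate update: add total count to the shape and total exposure to the rate, giving Gamma(116, 33).
Predictive mean over a 4-week window = T·E[λ|data] = 4·116/33 = 464/33.

464/33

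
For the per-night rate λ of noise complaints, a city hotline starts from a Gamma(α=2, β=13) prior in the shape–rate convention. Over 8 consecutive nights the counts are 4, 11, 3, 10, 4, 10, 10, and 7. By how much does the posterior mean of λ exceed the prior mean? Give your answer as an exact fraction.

751/273

Total count: 4 + 11 + 3 + 10 + 4 + 10 + 10 + 7 = 59.
Total exposure: 8 nights.
Posterior: α' = 2 + 59 = 61, β' = 13 + 8 = 21.
Posterior mean = 61/21 = 61/21; prior mean = 2/13 = 2/13. Difference = 61/21 − 2/13 = 751/273.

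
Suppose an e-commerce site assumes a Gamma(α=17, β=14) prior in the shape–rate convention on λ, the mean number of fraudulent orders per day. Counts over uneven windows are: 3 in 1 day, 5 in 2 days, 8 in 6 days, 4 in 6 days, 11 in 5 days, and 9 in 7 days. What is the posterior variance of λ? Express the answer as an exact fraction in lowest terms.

57/1681

Total count: 3 + 5 + 8 + 4 + 11 + 9 = 40.
Total exposure: 1 + 2 + 6 + 6 + 5 + 7 = 27 days.
Gamma(α, β) with Poisson data over total exposure Σt gives posterior Gamma(α+Σx, β+Σt) = Gamma(57, 41).
Posterior variance = α'/β'² = 57/1681.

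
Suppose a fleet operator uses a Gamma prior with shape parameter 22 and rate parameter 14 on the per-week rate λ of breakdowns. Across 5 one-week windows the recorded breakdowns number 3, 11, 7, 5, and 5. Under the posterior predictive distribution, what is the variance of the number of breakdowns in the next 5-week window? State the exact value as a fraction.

Total count: 3 + 11 + 7 + 5 + 5 = 31.
Total exposure: 5 weeks.
Gamma(α, β) with Poisson data over total exposure Σt gives posterior Gamma(α+Σx, β+Σt) = Gamma(53, 19).
The posterior predictive for a window of length T is Negative Binomial with variance T·α'·(β'+T)/β'² = 5·53·24/361 = 6360/361.

6360/361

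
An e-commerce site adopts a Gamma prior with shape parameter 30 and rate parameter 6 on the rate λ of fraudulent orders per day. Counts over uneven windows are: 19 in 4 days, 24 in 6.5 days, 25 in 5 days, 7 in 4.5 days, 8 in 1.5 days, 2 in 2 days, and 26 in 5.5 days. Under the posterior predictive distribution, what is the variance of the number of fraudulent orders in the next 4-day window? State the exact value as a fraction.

21996/1225

Total count: 19 + 24 + 25 + 7 + 8 + 2 + 26 = 111.
Total exposure: 4 + 6.5 + 5 + 4.5 + 1.5 + 2 + 5.5 = 29 days.
Conjugate update: add total count to the shape and total exposure to the rate, giving Gamma(141, 35).
The posterior predictive for a window of length T is Negative Binomial with variance T·α'·(β'+T)/β'² = 4·141·39/1225 = 21996/1225.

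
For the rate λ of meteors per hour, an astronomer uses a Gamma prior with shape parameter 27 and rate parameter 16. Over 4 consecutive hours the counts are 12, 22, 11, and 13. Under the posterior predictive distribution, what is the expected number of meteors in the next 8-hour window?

34

Total count: 12 + 22 + 11 + 13 = 58.
Total exposure: 4 hours.
By Gamma–Poisson conjugacy, the posterior is Gamma(α + Σx, β + Σt) = Gamma(27 + 58, 16 + 4) = Gamma(85, 20).
Predictive mean over an 8-hour window = T·E[λ|data] = 8·85/20 = 34.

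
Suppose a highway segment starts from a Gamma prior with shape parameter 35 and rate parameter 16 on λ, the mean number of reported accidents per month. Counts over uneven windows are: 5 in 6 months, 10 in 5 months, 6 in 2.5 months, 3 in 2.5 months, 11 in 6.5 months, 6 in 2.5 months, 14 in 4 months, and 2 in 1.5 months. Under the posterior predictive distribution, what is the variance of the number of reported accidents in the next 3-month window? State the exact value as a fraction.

Total count: 5 + 10 + 6 + 3 + 11 + 6 + 14 + 2 = 57.
Total exposure: 6 + 5 + 2.5 + 2.5 + 6.5 + 2.5 + 4 + 1.5 = 30.5 months.
Posterior: α' = 35 + 57 = 92, β' = 16 + 30.5 = 93/2.
The posterior predictive for a window of length T is Negative Binomial with variance T·α'·(β'+T)/β'² = 3·92·(99/2)/(8649/4) = 6072/961.

6072/961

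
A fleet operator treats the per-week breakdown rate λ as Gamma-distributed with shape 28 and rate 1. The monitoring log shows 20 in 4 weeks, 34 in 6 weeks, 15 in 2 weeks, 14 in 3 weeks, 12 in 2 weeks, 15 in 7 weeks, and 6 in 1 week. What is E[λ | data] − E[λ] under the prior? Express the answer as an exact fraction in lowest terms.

Total count: 20 + 34 + 15 + 14 + 12 + 15 + 6 = 116.
Total exposure: 4 + 6 + 2 + 3 + 2 + 7 + 1 = 25 weeks.
By Gamma–Poisson conjugacy, the posterior is Gamma(α + Σx, β + Σt) = Gamma(28 + 116, 1 + 25) = Gamma(144, 26).
Posterior mean = 144/26 = 72/13; prior mean = 28/1 = 28. Difference = 72/13 − 28 = -292/13.

-292/13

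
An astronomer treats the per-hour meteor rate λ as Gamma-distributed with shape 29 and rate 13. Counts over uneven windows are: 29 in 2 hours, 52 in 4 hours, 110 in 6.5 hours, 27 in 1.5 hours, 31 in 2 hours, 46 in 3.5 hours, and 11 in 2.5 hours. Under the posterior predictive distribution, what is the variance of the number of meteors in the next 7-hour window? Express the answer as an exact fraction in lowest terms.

Total count: 29 + 52 + 110 + 27 + 31 + 46 + 11 = 306.
Total exposure: 2 + 4 + 6.5 + 1.5 + 2 + 3.5 + 2.5 = 22 hours.
The Gamma prior is conjugate for the Poisson rate, so λ | data ~ Gamma(29+306, 13+22) = Gamma(335, 35).
The posterior predictive for a window of length T is Negative Binomial with variance T·α'·(β'+T)/β'² = 7·335·42/1225 = 402/5.

402/5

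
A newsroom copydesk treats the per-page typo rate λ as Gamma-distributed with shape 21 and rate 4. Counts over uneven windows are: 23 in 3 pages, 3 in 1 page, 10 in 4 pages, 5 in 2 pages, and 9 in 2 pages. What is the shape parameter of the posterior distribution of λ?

Total count: 23 + 3 + 10 + 5 + 9 = 50.
Total exposure: 3 + 1 + 4 + 2 + 2 = 12 pages.
The Gamma prior is conjugate for the Poisson rate, so λ | data ~ Gamma(21+50, 4+12) = Gamma(71, 16).

71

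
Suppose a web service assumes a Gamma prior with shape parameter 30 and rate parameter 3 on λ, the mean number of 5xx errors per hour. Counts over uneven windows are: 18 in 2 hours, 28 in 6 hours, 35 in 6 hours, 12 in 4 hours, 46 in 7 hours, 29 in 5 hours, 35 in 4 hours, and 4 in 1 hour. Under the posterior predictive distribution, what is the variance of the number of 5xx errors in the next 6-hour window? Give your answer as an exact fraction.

15642/361

Total count: 18 + 28 + 35 + 12 + 46 + 29 + 35 + 4 = 207.
Total exposure: 2 + 6 + 6 + 4 + 7 + 5 + 4 + 1 = 35 hours.
By Gamma–Poisson conjugacy, the posterior is Gamma(α + Σx, β + Σt) = Gamma(30 + 207, 3 + 35) = Gamma(237, 38).
The posterior predictive for a window of length T is Negative Binomial with variance T·α'·(β'+T)/β'² = 6·237·44/1444 = 15642/361.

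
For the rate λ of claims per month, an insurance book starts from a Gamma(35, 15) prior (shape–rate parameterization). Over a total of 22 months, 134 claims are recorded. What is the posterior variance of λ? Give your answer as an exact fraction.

169/1369

Total count 134 over total exposure 22 months.
The Gamma prior is conjugate for the Poisson rate, so λ | data ~ Gamma(35+134, 15+22) = Gamma(169, 37).
Posterior variance = α'/β'² = 169/1369.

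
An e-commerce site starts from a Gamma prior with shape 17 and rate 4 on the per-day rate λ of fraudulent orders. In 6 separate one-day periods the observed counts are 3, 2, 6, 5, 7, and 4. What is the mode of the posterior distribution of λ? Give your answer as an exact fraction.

Total count: 3 + 2 + 6 + 5 + 7 + 4 = 27.
Total exposure: 6 days.
By Gamma–Poisson conjugacy, the posterior is Gamma(α + Σx, β + Σt) = Gamma(17 + 27, 4 + 6) = Gamma(44, 10).
Posterior mode = (α'−1)/β' = 43/10.

43/10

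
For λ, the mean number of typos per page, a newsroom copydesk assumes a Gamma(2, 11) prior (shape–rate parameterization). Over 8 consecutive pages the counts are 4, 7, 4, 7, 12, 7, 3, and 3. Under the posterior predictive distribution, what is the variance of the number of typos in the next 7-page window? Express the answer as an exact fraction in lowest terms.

Total count: 4 + 7 + 4 + 7 + 12 + 7 + 3 + 3 = 47.
Total exposure: 8 pages.
By Gamma–Poisson conjugacy, the posterior is Gamma(α + Σx, β + Σt) = Gamma(2 + 47, 11 + 8) = Gamma(49, 19).
The posterior predictive for a window of length T is Negative Binomial with variance T·α'·(β'+T)/β'² = 7·49·26/361 = 8918/361.

8918/361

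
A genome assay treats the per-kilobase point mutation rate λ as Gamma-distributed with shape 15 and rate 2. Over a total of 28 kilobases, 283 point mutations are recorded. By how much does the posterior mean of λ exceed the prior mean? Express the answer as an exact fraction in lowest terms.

73/30

Total count 283 over total exposure 28 kilobases.
The Gamma prior is conjugate for the Poisson rate, so λ | data ~ Gamma(15+283, 2+28) = Gamma(298, 30).
Posterior mean = 298/30 = 149/15; prior mean = 15/2 = 15/2. Difference = 149/15 − 15/2 = 73/30.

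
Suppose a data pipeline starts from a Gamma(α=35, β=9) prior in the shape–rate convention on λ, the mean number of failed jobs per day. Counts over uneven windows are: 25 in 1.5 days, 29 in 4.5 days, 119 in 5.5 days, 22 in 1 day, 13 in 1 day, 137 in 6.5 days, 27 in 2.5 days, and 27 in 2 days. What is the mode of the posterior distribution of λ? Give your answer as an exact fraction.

Total count: 25 + 29 + 119 + 22 + 13 + 137 + 27 + 27 = 399.
Total exposure: 1.5 + 4.5 + 5.5 + 1 + 1 + 6.5 + 2.5 + 2 = 24.5 days.
The Gamma prior is conjugate for the Poisson rate, so λ | data ~ Gamma(35+399, 9+24.5) = Gamma(434, 67/2).
Posterior mode = (α'−1)/β' = 433/(67/2) = 866/67.

866/67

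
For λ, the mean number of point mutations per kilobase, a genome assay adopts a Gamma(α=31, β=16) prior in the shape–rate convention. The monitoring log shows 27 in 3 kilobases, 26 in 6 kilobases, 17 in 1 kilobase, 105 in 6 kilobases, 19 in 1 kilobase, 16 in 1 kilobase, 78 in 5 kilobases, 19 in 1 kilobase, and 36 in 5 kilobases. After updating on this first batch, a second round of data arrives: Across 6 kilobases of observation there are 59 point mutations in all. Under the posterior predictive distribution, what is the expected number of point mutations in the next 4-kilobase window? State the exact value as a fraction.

1732/51

Total count: 27 + 26 + 17 + 105 + 19 + 16 + 78 + 19 + 36 = 343.
Total exposure: 3 + 6 + 1 + 6 + 1 + 1 + 5 + 1 + 5 = 29 kilobases.
After the first batch: Gamma(31 + 343, 16 + 29) = Gamma(374, 45).
Total count 59 over total exposure 6 kilobases.
After the second batch: Gamma(374 + 59, 45 + 6) = Gamma(433, 51).
Predictive mean over a 4-kilobase window = T·E[λ|data] = 4·433/51 = 1732/51.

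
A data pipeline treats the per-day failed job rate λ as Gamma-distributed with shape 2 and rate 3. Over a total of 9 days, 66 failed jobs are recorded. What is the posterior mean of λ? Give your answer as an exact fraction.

Total count 66 over total exposure 9 days.
By Gamma–Poisson conjugacy, the posterior is Gamma(α + Σx, β + Σt) = Gamma(2 + 66, 3 + 9) = Gamma(68, 12).
Posterior mean = α'/β' = 68/12 = 17/3.

17/3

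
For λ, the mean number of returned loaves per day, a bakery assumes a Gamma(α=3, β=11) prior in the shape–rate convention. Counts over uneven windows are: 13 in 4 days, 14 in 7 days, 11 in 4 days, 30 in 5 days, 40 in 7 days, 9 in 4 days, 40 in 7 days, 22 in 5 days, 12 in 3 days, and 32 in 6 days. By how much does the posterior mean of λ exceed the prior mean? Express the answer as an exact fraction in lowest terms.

2297/693

Total count: 13 + 14 + 11 + 30 + 40 + 9 + 40 + 22 + 12 + 32 = 223.
Total exposure: 4 + 7 + 4 + 5 + 7 + 4 + 7 + 5 + 3 + 6 = 52 days.
Conjugate update: add total count to the shape and total exposure to the rate, giving Gamma(226, 63).
Posterior mean = 226/63 = 226/63; prior mean = 3/11 = 3/11. Difference = 226/63 − 3/11 = 2297/693.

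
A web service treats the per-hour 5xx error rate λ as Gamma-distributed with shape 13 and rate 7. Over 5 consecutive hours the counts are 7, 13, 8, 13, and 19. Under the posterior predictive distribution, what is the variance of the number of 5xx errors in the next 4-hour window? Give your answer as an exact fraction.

Total count: 7 + 13 + 8 + 13 + 19 = 60.
Total exposure: 5 hours.
The Gamma prior is conjugate for the Poisson rate, so λ | data ~ Gamma(13+60, 7+5) = Gamma(73, 12).
The posterior predictive for a window of length T is Negative Binomial with variance T·α'·(β'+T)/β'² = 4·73·16/144 = 292/9.

292/9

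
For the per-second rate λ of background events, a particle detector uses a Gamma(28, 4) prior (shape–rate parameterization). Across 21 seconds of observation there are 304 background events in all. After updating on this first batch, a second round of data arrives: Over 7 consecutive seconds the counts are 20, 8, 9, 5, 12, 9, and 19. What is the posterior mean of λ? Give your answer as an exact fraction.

207/16

Total count 304 over total exposure 21 seconds.
After the first batch: Gamma(28 + 304, 4 + 21) = Gamma(332, 25).
Total count: 20 + 8 + 9 + 5 + 12 + 9 + 19 = 82.
Total exposure: 7 seconds.
After the second batch: Gamma(332 + 82, 25 + 7) = Gamma(414, 32).
Posterior mean = α'/β' = 414/32 = 207/16.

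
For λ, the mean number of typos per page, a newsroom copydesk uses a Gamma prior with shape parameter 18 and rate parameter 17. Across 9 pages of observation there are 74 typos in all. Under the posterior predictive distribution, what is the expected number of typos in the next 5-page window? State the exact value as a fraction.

230/13

Total count 74 over total exposure 9 pages.
By Gamma–Poisson conjugacy, the posterior is Gamma(α + Σx, β + Σt) = Gamma(18 + 74, 17 + 9) = Gamma(92, 26).
Predictive mean over a 5-page window = T·E[λ|data] = 5·92/26 = 230/13.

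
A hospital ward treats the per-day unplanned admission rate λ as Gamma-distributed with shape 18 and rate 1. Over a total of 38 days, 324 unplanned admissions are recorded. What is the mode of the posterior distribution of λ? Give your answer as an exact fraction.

Total count 324 over total exposure 38 days.
Posterior: α' = 18 + 324 = 342, β' = 1 + 38 = 39.
Posterior mode = (α'−1)/β' = 341/39.

341/39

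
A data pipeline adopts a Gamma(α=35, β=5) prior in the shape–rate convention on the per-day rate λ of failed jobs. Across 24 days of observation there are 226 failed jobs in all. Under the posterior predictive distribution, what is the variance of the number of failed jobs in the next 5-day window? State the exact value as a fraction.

1530/29

Total count 226 over total exposure 24 days.
Gamma(α, β) with Poisson data over total exposure Σt gives posterior Gamma(α+Σx, β+Σt) = Gamma(261, 29).
The posterior predictive for a window of length T is Negative Binomial with variance T·α'·(β'+T)/β'² = 5·261·34/841 = 1530/29.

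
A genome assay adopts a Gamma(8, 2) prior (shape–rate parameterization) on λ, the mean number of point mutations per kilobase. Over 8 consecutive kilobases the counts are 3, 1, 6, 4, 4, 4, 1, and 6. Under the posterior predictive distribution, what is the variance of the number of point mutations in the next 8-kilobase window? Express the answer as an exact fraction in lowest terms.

Total count: 3 + 1 + 6 + 4 + 4 + 4 + 1 + 6 = 29.
Total exposure: 8 kilobases.
By Gamma–Poisson conjugacy, the posterior is Gamma(α + Σx, β + Σt) = Gamma(8 + 29, 2 + 8) = Gamma(37, 10).
The posterior predictive for a window of length T is Negative Binomial with variance T·α'·(β'+T)/β'² = 8·37·18/100 = 1332/25.

1332/25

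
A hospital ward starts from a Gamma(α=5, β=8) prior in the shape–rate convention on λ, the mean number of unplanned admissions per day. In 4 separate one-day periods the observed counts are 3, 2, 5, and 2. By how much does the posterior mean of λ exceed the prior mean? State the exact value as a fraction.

Total count: 3 + 2 + 5 + 2 = 12.
Total exposure: 4 days.
By Gamma–Poisson conjugacy, the posterior is Gamma(α + Σx, β + Σt) = Gamma(5 + 12, 8 + 4) = Gamma(17, 12).
Posterior mean = 17/12 = 17/12; prior mean = 5/8 = 5/8. Difference = 17/12 − 5/8 = 19/24.

19/24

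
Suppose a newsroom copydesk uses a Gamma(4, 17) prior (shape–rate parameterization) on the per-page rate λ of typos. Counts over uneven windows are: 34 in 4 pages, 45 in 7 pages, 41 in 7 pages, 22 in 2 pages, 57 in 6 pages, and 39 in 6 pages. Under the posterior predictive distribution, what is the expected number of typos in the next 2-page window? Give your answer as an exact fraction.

Total count: 34 + 45 + 41 + 22 + 57 + 39 = 238.
Total exposure: 4 + 7 + 7 + 2 + 6 + 6 = 32 pages.
Gamma(α, β) with Poisson data over total exposure Σt gives posterior Gamma(α+Σx, β+Σt) = Gamma(242, 49).
Predictive mean over a 2-page window = T·E[λ|data] = 2·242/49 = 484/49.

484/49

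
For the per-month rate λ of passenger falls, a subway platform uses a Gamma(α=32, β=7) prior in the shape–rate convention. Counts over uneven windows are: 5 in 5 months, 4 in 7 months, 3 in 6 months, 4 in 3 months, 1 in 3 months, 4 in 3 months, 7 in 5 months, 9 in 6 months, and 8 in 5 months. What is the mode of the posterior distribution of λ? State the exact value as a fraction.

38/25

Total count: 5 + 4 + 3 + 4 + 1 + 4 + 7 + 9 + 8 = 45.
Total exposure: 5 + 7 + 6 + 3 + 3 + 3 + 5 + 6 + 5 = 43 months.
Gamma(α, β) with Poisson data over total exposure Σt gives posterior Gamma(α+Σx, β+Σt) = Gamma(77, 50).
Posterior mode = (α'−1)/β' = 76/50 = 38/25.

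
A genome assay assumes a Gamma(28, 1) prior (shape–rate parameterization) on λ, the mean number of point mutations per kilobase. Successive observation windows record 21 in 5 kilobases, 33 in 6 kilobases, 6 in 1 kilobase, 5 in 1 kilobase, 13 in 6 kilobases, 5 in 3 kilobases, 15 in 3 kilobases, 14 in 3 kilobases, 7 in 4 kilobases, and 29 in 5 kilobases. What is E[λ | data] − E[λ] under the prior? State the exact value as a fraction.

-444/19

Total count: 21 + 33 + 6 + 5 + 13 + 5 + 15 + 14 + 7 + 29 = 148.
Total exposure: 5 + 6 + 1 + 1 + 6 + 3 + 3 + 3 + 4 + 5 = 37 kilobases.
Posterior: α' = 28 + 148 = 176, β' = 1 + 37 = 38.
Posterior mean = 176/38 = 88/19; prior mean = 28/1 = 28. Difference = 88/19 − 28 = -444/19.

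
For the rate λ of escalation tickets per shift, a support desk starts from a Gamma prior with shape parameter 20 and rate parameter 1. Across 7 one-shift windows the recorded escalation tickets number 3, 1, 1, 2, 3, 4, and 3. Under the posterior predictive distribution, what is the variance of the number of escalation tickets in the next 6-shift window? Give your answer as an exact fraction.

Total count: 3 + 1 + 1 + 2 + 3 + 4 + 3 = 17.
Total exposure: 7 shifts.
The Gamma prior is conjugate for the Poisson rate, so λ | data ~ Gamma(20+17, 1+7) = Gamma(37, 8).
The posterior predictive for a window of length T is Negative Binomial with variance T·α'·(β'+T)/β'² = 6·37·14/64 = 777/16.

777/16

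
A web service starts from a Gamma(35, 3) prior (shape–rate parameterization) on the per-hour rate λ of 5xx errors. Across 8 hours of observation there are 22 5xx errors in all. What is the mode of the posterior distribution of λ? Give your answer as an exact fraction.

Total count 22 over total exposure 8 hours.
Gamma(α, β) with Poisson data over total exposure Σt gives posterior Gamma(α+Σx, β+Σt) = Gamma(57, 11).
Posterior mode = (α'−1)/β' = 56/11.

56/11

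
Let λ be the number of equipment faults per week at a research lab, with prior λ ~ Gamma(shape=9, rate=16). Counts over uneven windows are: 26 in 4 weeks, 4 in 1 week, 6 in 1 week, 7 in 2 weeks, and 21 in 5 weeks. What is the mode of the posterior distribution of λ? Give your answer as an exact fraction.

72/29

Total count: 26 + 4 + 6 + 7 + 21 = 64.
Total exposure: 4 + 1 + 1 + 2 + 5 = 13 weeks.
By Gamma–Poisson conjugacy, the posterior is Gamma(α + Σx, β + Σt) = Gamma(9 + 64, 16 + 13) = Gamma(73, 29).
Posterior mode = (α'−1)/β' = 72/29.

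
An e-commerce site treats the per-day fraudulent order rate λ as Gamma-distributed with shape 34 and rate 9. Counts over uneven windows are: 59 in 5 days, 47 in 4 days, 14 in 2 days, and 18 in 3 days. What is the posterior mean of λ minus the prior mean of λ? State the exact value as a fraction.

Total count: 59 + 47 + 14 + 18 = 138.
Total exposure: 5 + 4 + 2 + 3 = 14 days.
Gamma(α, β) with Poisson data over total exposure Σt gives posterior Gamma(α+Σx, β+Σt) = Gamma(172, 23).
Posterior mean = 172/23 = 172/23; prior mean = 34/9 = 34/9. Difference = 172/23 − 34/9 = 766/207.

766/207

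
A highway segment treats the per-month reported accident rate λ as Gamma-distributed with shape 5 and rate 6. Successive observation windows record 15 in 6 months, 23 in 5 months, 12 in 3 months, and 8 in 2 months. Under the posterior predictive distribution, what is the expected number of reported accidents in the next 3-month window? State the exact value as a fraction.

Total count: 15 + 23 + 12 + 8 = 58.
Total exposure: 6 + 5 + 3 + 2 = 16 months.
The Gamma prior is conjugate for the Poisson rate, so λ | data ~ Gamma(5+58, 6+16) = Gamma(63, 22).
Predictive mean over a 3-month window = T·E[λ|data] = 3·63/22 = 189/22.

189/22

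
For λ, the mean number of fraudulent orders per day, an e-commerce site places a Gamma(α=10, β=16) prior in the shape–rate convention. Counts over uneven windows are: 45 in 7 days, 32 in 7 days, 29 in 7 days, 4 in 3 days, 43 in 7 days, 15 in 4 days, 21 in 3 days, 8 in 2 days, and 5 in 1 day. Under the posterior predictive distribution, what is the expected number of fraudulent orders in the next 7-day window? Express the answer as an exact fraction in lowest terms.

Total count: 45 + 32 + 29 + 4 + 43 + 15 + 21 + 8 + 5 = 202.
Total exposure: 7 + 7 + 7 + 3 + 7 + 4 + 3 + 2 + 1 = 41 days.
The Gamma prior is conjugate for the Poisson rate, so λ | data ~ Gamma(10+202, 16+41) = Gamma(212, 57).
Predictive mean over a 7-day window = T·E[λ|data] = 7·212/57 = 1484/57.

1484/57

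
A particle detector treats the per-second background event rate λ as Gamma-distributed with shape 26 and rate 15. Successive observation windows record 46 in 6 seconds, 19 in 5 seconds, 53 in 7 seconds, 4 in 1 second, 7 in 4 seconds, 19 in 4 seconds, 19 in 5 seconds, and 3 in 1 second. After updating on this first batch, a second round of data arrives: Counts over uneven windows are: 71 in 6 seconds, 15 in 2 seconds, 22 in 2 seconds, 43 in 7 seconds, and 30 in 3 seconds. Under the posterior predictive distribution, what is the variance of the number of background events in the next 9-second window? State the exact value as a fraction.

261261/4624

Total count: 46 + 19 + 53 + 4 + 7 + 19 + 19 + 3 = 170.
Total exposure: 6 + 5 + 7 + 1 + 4 + 4 + 5 + 1 = 33 seconds.
After the first batch: Gamma(26 + 170, 15 + 33) = Gamma(196, 48).
Total count: 71 + 15 + 22 + 43 + 30 = 181.
Total exposure: 6 + 2 + 2 + 7 + 3 = 20 seconds.
After the second batch: Gamma(196 + 181, 48 + 20) = Gamma(377, 68).
The posterior predictive for a window of length T is Negative Binomial with variance T·α'·(β'+T)/β'² = 9·377·77/4624 = 261261/4624.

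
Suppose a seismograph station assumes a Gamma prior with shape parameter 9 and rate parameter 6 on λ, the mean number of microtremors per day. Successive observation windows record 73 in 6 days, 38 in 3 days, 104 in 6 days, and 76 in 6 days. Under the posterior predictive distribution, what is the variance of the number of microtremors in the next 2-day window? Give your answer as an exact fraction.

5800/243

Total count: 73 + 38 + 104 + 76 = 291.
Total exposure: 6 + 3 + 6 + 6 = 21 days.
By Gamma–Poisson conjugacy, the posterior is Gamma(α + Σx, β + Σt) = Gamma(9 + 291, 6 + 21) = Gamma(300, 27).
The posterior predictive for a window of length T is Negative Binomial with variance T·α'·(β'+T)/β'² = 2·300·29/729 = 5800/243.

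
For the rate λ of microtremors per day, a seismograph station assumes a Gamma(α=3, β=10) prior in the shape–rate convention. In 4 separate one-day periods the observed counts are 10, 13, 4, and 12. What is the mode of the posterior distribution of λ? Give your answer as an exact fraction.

Total count: 10 + 13 + 4 + 12 = 39.
Total exposure: 4 days.
Conjugate update: add total count to the shape and total exposure to the rate, giving Gamma(42, 14).
Posterior mode = (α'−1)/β' = 41/14.

41/14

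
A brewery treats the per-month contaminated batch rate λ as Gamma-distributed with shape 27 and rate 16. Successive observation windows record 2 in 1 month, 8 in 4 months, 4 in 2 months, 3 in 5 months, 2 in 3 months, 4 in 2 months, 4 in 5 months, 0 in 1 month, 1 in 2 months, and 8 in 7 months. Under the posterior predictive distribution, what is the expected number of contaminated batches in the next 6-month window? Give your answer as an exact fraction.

Total count: 2 + 8 + 4 + 3 + 2 + 4 + 4 + 0 + 1 + 8 = 36.
Total exposure: 1 + 4 + 2 + 5 + 3 + 2 + 5 + 1 + 2 + 7 = 32 months.
By Gamma–Poisson conjugacy, the posterior is Gamma(α + Σx, β + Σt) = Gamma(27 + 36, 16 + 32) = Gamma(63, 48).
Predictive mean over a 6-month window = T·E[λ|data] = 6·63/48 = 63/8.

63/8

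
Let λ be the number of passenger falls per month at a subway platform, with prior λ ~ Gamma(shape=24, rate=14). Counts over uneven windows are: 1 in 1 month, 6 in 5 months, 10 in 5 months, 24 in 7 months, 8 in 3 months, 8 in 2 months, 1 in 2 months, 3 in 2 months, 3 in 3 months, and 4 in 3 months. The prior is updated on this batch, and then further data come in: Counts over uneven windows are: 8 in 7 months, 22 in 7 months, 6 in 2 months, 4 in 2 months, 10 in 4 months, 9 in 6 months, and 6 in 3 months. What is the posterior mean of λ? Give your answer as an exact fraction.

Total count: 1 + 6 + 10 + 24 + 8 + 8 + 1 + 3 + 3 + 4 = 68.
Total exposure: 1 + 5 + 5 + 7 + 3 + 2 + 2 + 2 + 3 + 3 = 33 months.
After the first batch: Gamma(24 + 68, 14 + 33) = Gamma(92, 47).
Total count: 8 + 22 + 6 + 4 + 10 + 9 + 6 = 65.
Total exposure: 7 + 7 + 2 + 2 + 4 + 6 + 3 = 31 months.
After the second batch: Gamma(92 + 65, 47 + 31) = Gamma(157, 78).
Posterior mean = α'/β' = 157/78.

157/78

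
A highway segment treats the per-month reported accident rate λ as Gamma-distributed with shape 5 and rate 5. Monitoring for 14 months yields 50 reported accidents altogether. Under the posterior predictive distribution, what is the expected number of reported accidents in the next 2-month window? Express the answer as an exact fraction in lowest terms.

Total count 50 over total exposure 14 months.
The Gamma prior is conjugate for the Poisson rate, so λ | data ~ Gamma(5+50, 5+14) = Gamma(55, 19).
Predictive mean over a 2-month window = T·E[λ|data] = 2·55/19 = 110/19.

110/19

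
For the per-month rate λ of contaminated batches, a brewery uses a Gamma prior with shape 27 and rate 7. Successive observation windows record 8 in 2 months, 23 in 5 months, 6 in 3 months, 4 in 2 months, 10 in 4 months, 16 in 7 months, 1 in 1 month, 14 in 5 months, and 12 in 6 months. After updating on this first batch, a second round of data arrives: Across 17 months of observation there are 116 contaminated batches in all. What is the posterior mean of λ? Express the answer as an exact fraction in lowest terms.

Total count: 8 + 23 + 6 + 4 + 10 + 16 + 1 + 14 + 12 = 94.
Total exposure: 2 + 5 + 3 + 2 + 4 + 7 + 1 + 5 + 6 = 35 months.
After the first batch: Gamma(27 + 94, 7 + 35) = Gamma(121, 42).
Total count 116 over total exposure 17 months.
After the second batch: Gamma(121 + 116, 42 + 17) = Gamma(237, 59).
Posterior mean = α'/β' = 237/59.

237/59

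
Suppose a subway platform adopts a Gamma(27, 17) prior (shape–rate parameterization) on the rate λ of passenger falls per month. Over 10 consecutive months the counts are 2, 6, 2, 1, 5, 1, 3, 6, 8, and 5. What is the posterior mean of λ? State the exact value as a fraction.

Total count: 2 + 6 + 2 + 1 + 5 + 1 + 3 + 6 + 8 + 5 = 39.
Total exposure: 10 months.
Gamma(α, β) with Poisson data over total exposure Σt gives posterior Gamma(α+Σx, β+Σt) = Gamma(66, 27).
Posterior mean = α'/β' = 66/27 = 22/9.

22/9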